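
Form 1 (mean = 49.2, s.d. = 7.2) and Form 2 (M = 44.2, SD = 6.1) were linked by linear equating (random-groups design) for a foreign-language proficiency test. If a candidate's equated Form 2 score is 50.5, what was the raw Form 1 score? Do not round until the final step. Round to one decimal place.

Invert y = (SD_Y/SD_X)(x − M_X) + M_Y:
x = (SD_X/SD_Y)(y − M_Y) + M_X = (7.2/6.1)(50.5 − 44.2) + 49.2
x = 1.180328 × 6.300 + 49.2 = 56.6

56.6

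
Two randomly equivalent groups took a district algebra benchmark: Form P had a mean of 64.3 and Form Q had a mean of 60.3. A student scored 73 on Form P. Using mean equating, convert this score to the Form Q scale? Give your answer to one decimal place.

Mean equating: y = x + (M_Y − M_X) = 73 + (60.3 − 64.3) = 69.0

69.0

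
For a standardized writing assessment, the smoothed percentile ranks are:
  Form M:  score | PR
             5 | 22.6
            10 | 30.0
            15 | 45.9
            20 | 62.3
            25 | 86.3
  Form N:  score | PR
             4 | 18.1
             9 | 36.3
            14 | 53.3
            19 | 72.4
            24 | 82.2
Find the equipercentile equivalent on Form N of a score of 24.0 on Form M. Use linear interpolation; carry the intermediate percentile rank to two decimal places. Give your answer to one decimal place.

PR of 24.0 on Form M: 62.3 + (24.0 − 20)/(25 − 20) × (86.3 − 62.3) = 81.50
On Form N, PR 81.50 falls between score 19 (PR 72.4) and 24 (PR 82.2).
Interpolate: 19 + (81.50 − 72.4)/(82.2 − 72.4) × (24 − 19) = 23.6

23.6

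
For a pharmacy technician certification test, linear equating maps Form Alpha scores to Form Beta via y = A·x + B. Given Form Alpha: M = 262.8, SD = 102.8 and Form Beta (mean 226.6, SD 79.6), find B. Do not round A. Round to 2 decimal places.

23.11

A = SD_Y / SD_X = 79.6 / 102.8 = 0.774319
B = M_Y − A·M_X = 226.6 − 0.774319 × 262.8 = 23.11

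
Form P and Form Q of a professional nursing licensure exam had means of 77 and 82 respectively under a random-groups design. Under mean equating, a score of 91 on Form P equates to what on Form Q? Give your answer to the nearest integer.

96

Mean equating: y = x + (M_Y − M_X) = 91 + (82 − 77) = 96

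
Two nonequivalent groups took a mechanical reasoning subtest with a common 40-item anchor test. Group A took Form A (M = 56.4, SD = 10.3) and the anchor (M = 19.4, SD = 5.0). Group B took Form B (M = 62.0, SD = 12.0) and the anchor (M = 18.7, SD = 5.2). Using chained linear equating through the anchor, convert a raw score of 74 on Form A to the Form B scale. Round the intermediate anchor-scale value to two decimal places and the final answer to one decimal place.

Form A → anchor (Group A): v = (5.0/10.3)(74 − 56.4) + 19.4 = 27.94
anchor → Form B (Group B): y = (12.0/5.2)(27.94 − 18.7) + 62.0 = 83.3

83.3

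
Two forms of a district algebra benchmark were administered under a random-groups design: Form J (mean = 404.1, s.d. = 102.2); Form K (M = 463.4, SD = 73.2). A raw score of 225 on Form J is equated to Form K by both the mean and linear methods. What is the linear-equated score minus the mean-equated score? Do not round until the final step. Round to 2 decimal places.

Mean-equated: 225 + (463.4 − 404.1) = 284.30
Linear-equated: (73.2/102.2)(225 − 404.1) + 463.4 = 335.121
Difference = 335.121 − 284.30 = 50.82

50.82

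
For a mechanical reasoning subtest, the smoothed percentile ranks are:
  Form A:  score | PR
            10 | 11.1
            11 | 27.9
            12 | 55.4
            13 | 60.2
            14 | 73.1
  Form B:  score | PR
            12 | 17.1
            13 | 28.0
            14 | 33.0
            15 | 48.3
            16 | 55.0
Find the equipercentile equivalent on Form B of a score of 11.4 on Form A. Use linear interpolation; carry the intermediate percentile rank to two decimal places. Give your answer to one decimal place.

PR of 11.4 on Form A: 27.9 + (11.4 − 11)/(12 − 11) × (55.4 − 27.9) = 38.90
On Form B, PR 38.90 falls between score 14 (PR 33.0) and 15 (PR 48.3).
Interpolate: 14 + (38.90 − 33.0)/(48.3 − 33.0) × (15 − 14) = 14.4

14.4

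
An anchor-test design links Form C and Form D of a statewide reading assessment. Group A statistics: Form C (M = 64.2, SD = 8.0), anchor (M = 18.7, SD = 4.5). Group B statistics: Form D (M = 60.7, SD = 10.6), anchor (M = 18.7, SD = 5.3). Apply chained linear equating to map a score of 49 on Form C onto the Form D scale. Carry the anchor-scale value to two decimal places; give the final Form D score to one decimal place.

43.6

Form C → anchor (Group A): v = (4.5/8.0)(49 − 64.2) + 18.7 = 10.15
anchor → Form D (Group B): y = (10.6/5.3)(10.15 − 18.7) + 60.7 = 43.6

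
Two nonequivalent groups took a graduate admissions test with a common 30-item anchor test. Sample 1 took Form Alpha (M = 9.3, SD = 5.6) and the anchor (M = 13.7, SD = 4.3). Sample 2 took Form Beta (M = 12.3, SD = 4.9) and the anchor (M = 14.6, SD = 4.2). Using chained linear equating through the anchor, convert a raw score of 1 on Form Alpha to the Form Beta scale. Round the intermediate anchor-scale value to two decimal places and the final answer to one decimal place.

Form Alpha → anchor (Sample 1): v = (4.3/5.6)(1 − 9.3) + 13.7 = 7.33
anchor → Form Beta (Sample 2): y = (4.9/4.2)(7.33 − 14.6) + 12.3 = 3.8

3.8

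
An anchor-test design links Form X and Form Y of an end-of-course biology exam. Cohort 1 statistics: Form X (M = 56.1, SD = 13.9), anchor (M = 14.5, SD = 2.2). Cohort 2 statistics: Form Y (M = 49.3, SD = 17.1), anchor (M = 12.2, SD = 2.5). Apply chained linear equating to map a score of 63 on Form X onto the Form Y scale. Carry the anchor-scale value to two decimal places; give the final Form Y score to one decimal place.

Form X → anchor (Cohort 1): v = (2.2/13.9)(63 − 56.1) + 14.5 = 15.59
anchor → Form Y (Cohort 2): y = (17.1/2.5)(15.59 − 12.2) + 49.3 = 72.5

72.5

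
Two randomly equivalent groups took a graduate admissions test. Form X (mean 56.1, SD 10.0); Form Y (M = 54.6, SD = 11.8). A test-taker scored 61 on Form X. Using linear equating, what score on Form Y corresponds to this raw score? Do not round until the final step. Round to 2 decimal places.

60.38

Linear equating: y = (SD_Y/SD_X)(x − M_X) + M_Y
y = (11.8/10.0)(61 − 56.1) + 54.6
y = 1.180000 × 4.9 + 54.6 = 5.7820 + 54.6 = 60.38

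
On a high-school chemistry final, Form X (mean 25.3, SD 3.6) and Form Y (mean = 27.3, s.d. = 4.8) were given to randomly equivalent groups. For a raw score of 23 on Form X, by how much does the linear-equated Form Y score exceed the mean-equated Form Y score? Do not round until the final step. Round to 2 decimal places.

Mean-equated: 23 + (27.3 − 25.3) = 25.00
Linear-equated: (4.8/3.6)(23 − 25.3) + 27.3 = 24.233
Difference = 24.233 − 25.00 = -0.77

-0.77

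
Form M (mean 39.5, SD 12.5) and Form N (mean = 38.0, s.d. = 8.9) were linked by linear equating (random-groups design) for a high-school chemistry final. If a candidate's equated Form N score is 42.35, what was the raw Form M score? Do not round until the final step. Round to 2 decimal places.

Invert y = (SD_Y/SD_X)(x − M_X) + M_Y:
x = (SD_X/SD_Y)(y − M_Y) + M_X = (12.5/8.9)(42.35 − 38.0) + 39.5
x = 1.404494 × 4.350 + 39.5 = 45.61

45.61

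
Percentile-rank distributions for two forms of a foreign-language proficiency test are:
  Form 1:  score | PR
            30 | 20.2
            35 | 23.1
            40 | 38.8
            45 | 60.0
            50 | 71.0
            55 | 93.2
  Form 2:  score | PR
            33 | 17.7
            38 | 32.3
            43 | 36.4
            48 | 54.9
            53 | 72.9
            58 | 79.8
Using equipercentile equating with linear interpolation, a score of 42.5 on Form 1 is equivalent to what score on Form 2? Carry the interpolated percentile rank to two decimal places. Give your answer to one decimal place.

46.5

PR of 42.5 on Form 1: 38.8 + (42.5 − 40)/(45 − 40) × (60.0 − 38.8) = 49.40
On Form 2, PR 49.40 falls between score 43 (PR 36.4) and 48 (PR 54.9).
Interpolate: 43 + (49.40 − 36.4)/(54.9 − 36.4) × (48 − 43) = 46.5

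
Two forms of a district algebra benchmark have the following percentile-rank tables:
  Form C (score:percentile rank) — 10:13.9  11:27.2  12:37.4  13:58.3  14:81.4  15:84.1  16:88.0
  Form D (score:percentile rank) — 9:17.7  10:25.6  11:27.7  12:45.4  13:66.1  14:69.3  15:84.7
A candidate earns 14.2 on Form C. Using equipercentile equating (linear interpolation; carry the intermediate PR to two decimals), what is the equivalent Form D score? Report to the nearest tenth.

PR of 14.2 on Form C: 81.4 + (14.2 − 14)/(15 − 14) × (84.1 − 81.4) = 81.94
On Form D, PR 81.94 falls between score 14 (PR 69.3) and 15 (PR 84.7).
Interpolate: 14 + (81.94 − 69.3)/(84.7 − 69.3) × (15 − 14) = 14.8

14.8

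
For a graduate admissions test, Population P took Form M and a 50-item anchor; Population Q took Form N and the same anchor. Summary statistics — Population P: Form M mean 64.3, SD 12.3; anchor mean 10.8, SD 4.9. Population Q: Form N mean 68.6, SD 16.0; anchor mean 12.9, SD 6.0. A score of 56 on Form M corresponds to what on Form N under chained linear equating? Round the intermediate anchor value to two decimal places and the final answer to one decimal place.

Form M → anchor (Population P): v = (4.9/12.3)(56 − 64.3) + 10.8 = 7.49
anchor → Form N (Population Q): y = (16.0/6.0)(7.49 − 12.9) + 68.6 = 54.2

54.2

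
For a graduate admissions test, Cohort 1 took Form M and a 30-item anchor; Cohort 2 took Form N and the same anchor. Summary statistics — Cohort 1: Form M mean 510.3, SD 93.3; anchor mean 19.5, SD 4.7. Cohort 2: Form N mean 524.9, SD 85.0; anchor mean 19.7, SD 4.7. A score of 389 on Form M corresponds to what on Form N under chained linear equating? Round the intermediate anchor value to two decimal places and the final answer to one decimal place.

Form M → anchor (Cohort 1): v = (4.7/93.3)(389 − 510.3) + 19.5 = 13.39
anchor → Form N (Cohort 2): y = (85.0/4.7)(13.39 − 19.7) + 524.9 = 410.8

410.8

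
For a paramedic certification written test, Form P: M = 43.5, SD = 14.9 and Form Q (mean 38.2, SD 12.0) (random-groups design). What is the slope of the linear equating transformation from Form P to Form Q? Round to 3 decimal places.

A = SD_Y / SD_X = 12.0 / 14.9 = 0.805

0.805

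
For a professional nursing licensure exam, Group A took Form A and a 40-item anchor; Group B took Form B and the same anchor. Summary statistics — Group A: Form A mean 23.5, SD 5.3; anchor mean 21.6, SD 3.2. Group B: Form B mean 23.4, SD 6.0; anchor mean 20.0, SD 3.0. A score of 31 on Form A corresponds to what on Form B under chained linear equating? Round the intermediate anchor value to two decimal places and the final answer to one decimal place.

Form A → anchor (Group A): v = (3.2/5.3)(31 − 23.5) + 21.6 = 26.13
anchor → Form B (Group B): y = (6.0/3.0)(26.13 − 20.0) + 23.4 = 35.7

35.7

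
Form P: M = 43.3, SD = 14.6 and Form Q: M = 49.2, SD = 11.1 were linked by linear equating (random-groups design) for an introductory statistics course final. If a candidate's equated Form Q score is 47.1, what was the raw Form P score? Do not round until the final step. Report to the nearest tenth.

Invert y = (SD_Y/SD_X)(x − M_X) + M_Y:
x = (SD_X/SD_Y)(y − M_Y) + M_X = (14.6/11.1)(47.1 − 49.2) + 43.3
x = 1.315315 × -2.100 + 43.3 = 40.5

40.5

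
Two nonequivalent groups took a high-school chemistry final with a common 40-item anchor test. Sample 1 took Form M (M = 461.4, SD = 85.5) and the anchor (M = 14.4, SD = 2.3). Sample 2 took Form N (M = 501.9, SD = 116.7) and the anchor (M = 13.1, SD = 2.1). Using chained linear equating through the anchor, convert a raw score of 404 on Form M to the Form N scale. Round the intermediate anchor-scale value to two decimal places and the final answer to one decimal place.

Form M → anchor (Sample 1): v = (2.3/85.5)(404 − 461.4) + 14.4 = 12.86
anchor → Form N (Sample 2): y = (116.7/2.1)(12.86 − 13.1) + 501.9 = 488.6

488.6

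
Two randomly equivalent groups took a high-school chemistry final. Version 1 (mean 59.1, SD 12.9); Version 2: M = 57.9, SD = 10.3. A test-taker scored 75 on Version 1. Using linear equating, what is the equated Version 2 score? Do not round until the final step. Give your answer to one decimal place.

70.6

Linear equating: y = (SD_Y/SD_X)(x − M_X) + M_Y
y = (10.3/12.9)(75 − 59.1) + 57.9
y = 0.798450 × 15.9 + 57.9 = 12.6953 + 57.9 = 70.6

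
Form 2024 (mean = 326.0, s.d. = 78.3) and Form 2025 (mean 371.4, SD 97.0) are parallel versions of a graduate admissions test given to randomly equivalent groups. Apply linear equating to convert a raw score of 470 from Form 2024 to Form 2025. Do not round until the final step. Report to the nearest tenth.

Linear equating: y = (SD_Y/SD_X)(x − M_X) + M_Y
y = (97.0/78.3)(470 − 326.0) + 371.4
y = 1.238825 × 144.0 + 371.4 = 178.3908 + 371.4 = 549.8

549.8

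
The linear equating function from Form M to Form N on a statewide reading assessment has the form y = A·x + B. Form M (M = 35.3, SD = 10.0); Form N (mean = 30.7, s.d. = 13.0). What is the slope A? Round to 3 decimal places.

A = SD_Y / SD_X = 13.0 / 10.0 = 1.300

1.300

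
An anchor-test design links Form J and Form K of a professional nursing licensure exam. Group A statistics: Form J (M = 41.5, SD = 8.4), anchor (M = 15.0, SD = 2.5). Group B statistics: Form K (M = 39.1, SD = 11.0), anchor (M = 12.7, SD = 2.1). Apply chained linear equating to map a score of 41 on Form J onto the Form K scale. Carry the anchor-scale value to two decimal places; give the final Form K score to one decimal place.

50.4

Form J → anchor (Group A): v = (2.5/8.4)(41 − 41.5) + 15.0 = 14.85
anchor → Form K (Group B): y = (11.0/2.1)(14.85 − 12.7) + 39.1 = 50.4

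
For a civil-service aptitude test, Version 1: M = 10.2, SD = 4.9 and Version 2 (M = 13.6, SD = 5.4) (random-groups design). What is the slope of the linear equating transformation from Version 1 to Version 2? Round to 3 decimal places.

A = SD_Y / SD_X = 5.4 / 4.9 = 1.102

1.102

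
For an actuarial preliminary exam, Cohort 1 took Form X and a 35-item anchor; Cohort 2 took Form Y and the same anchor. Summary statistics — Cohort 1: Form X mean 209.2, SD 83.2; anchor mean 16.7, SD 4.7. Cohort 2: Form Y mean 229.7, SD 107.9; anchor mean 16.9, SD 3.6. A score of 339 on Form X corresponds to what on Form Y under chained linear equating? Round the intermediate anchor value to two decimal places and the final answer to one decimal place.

Form X → anchor (Cohort 1): v = (4.7/83.2)(339 − 209.2) + 16.7 = 24.03
anchor → Form Y (Cohort 2): y = (107.9/3.6)(24.03 − 16.9) + 229.7 = 443.4

443.4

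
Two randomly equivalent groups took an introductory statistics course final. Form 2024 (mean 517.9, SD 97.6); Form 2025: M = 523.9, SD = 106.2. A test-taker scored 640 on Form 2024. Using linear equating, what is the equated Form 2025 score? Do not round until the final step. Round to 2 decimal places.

Linear equating: y = (SD_Y/SD_X)(x − M_X) + M_Y
y = (106.2/97.6)(640 − 517.9) + 523.9
y = 1.088115 × 122.1 + 523.9 = 132.8588 + 523.9 = 656.76

656.76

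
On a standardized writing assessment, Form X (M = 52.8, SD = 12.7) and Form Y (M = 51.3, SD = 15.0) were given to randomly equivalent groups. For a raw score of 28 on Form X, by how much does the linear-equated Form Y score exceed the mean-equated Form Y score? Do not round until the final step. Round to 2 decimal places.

Mean-equated: 28 + (51.3 − 52.8) = 26.50
Linear-equated: (15.0/12.7)(28 − 52.8) + 51.3 = 22.009
Difference = 22.009 − 26.50 = -4.49

-4.49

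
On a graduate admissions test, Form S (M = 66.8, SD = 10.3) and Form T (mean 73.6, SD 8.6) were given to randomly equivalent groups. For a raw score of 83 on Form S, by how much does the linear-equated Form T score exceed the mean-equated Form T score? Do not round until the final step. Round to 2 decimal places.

-2.67

Mean-equated: 83 + (73.6 − 66.8) = 89.80
Linear-equated: (8.6/10.3)(83 − 66.8) + 73.6 = 87.126
Difference = 87.126 − 89.80 = -2.67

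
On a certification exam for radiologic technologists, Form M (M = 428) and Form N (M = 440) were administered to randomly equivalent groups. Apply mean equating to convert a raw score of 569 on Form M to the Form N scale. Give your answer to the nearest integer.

581

Mean equating: y = x + (M_Y − M_X) = 569 + (440 − 428) = 581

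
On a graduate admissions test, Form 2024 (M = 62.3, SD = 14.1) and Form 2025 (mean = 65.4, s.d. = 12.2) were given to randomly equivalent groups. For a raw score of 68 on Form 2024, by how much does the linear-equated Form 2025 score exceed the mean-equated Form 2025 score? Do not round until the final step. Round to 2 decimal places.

Mean-equated: 68 + (65.4 − 62.3) = 71.10
Linear-equated: (12.2/14.1)(68 − 62.3) + 65.4 = 70.332
Difference = 70.332 − 71.10 = -0.77

-0.77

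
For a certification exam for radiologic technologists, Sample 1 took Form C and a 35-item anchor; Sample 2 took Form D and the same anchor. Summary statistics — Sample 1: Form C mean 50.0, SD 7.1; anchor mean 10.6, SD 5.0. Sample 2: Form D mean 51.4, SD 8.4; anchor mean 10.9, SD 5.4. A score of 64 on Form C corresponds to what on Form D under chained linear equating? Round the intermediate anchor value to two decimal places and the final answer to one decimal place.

Form C → anchor (Sample 1): v = (5.0/7.1)(64 − 50.0) + 10.6 = 20.46
anchor → Form D (Sample 2): y = (8.4/5.4)(20.46 − 10.9) + 51.4 = 66.3

66.3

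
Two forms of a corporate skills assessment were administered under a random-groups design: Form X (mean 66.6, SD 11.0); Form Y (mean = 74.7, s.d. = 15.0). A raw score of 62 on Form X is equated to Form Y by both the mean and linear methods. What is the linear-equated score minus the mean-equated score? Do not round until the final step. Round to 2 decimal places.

-1.67

Mean-equated: 62 + (74.7 − 66.6) = 70.10
Linear-equated: (15.0/11.0)(62 − 66.6) + 74.7 = 68.427
Difference = 68.427 − 70.10 = -1.67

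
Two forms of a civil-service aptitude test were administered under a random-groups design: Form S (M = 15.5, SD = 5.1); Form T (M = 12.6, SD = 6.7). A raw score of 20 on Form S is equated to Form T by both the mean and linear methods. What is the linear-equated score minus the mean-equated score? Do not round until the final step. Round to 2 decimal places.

Mean-equated: 20 + (12.6 − 15.5) = 17.10
Linear-equated: (6.7/5.1)(20 − 15.5) + 12.6 = 18.512
Difference = 18.512 − 17.10 = 1.41

1.41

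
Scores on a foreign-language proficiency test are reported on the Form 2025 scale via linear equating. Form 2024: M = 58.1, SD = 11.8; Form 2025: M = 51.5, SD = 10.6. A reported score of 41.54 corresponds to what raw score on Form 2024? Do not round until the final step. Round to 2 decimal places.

Invert y = (SD_Y/SD_X)(x − M_X) + M_Y:
x = (SD_X/SD_Y)(y − M_Y) + M_X = (11.8/10.6)(41.54 − 51.5) + 58.1
x = 1.113208 × -9.960 + 58.1 = 47.01

47.01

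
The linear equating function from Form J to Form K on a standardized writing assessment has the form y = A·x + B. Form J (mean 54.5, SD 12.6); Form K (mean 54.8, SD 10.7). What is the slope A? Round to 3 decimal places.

A = SD_Y / SD_X = 10.7 / 12.6 = 0.849

0.849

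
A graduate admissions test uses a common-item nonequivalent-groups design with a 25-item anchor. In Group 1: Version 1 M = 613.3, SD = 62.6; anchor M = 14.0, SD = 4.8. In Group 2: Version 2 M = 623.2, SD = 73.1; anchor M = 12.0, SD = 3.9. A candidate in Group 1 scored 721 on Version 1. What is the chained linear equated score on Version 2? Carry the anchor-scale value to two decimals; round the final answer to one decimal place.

Version 1 → anchor (Group 1): v = (4.8/62.6)(721 − 613.3) + 14.0 = 22.26
anchor → Version 2 (Group 2): y = (73.1/3.9)(22.26 − 12.0) + 623.2 = 815.5

815.5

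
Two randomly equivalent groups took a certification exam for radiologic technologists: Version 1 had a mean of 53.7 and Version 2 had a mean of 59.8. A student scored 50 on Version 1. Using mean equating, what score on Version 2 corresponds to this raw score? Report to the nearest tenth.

56.1

Mean equating: y = x + (M_Y − M_X) = 50 + (59.8 − 53.7) = 56.1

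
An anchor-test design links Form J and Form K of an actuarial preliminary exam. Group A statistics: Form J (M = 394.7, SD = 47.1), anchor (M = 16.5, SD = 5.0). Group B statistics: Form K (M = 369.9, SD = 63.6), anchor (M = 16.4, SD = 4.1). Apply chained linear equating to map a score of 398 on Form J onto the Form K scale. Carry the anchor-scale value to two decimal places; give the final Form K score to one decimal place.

376.9

Form J → anchor (Group A): v = (5.0/47.1)(398 − 394.7) + 16.5 = 16.85
anchor → Form K (Group B): y = (63.6/4.1)(16.85 − 16.4) + 369.9 = 376.9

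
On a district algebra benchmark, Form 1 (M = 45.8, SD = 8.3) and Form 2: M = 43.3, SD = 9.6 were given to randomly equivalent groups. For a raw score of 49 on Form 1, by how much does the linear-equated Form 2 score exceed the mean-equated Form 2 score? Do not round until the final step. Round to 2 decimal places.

Mean-equated: 49 + (43.3 − 45.8) = 46.50
Linear-equated: (9.6/8.3)(49 − 45.8) + 43.3 = 47.001
Difference = 47.001 − 46.50 = 0.50

0.50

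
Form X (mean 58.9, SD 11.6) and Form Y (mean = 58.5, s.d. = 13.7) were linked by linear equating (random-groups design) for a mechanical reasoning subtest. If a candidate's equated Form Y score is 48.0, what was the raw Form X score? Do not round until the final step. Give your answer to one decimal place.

50.0

Invert y = (SD_Y/SD_X)(x − M_X) + M_Y:
x = (SD_X/SD_Y)(y − M_Y) + M_X = (11.6/13.7)(48.0 − 58.5) + 58.9
x = 0.846715 × -10.500 + 58.9 = 50.0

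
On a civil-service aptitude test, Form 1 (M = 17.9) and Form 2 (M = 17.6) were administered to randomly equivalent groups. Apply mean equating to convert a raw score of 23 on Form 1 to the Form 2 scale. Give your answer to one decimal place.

Mean equating: y = x + (M_Y − M_X) = 23 + (17.6 − 17.9) = 22.7

22.7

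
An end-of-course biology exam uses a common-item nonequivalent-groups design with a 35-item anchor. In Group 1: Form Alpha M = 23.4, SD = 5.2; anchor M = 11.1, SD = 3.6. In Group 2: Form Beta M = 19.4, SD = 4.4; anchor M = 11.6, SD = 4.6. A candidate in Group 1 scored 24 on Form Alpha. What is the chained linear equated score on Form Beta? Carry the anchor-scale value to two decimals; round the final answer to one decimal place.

19.3

Form Alpha → anchor (Group 1): v = (3.6/5.2)(24 − 23.4) + 11.1 = 11.52
anchor → Form Beta (Group 2): y = (4.4/4.6)(11.52 − 11.6) + 19.4 = 19.3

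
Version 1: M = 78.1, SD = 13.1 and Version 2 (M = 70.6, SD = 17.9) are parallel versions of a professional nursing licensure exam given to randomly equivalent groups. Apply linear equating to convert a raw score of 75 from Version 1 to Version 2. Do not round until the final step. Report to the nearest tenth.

Linear equating: y = (SD_Y/SD_X)(x − M_X) + M_Y
y = (17.9/13.1)(75 − 78.1) + 70.6
y = 1.366412 × -3.1 + 70.6 = -4.2359 + 70.6 = 66.4

66.4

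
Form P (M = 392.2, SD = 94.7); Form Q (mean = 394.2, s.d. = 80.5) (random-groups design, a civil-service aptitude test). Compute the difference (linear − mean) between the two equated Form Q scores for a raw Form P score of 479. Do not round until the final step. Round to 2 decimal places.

-13.02

Mean-equated: 479 + (394.2 − 392.2) = 481.00
Linear-equated: (80.5/94.7)(479 − 392.2) + 394.2 = 467.985
Difference = 467.985 − 481.00 = -13.02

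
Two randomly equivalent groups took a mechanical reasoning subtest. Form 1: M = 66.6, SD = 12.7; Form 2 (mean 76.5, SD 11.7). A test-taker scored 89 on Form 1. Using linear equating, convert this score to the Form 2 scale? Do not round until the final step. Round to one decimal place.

97.1

Linear equating: y = (SD_Y/SD_X)(x − M_X) + M_Y
y = (11.7/12.7)(89 − 66.6) + 76.5
y = 0.921260 × 22.4 + 76.5 = 20.6362 + 76.5 = 97.1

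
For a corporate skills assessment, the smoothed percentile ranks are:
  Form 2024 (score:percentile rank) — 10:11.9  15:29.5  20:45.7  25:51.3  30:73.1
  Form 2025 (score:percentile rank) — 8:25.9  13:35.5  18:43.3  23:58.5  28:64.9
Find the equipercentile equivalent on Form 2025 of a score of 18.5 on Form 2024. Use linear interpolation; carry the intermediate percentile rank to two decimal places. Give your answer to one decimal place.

16.4

PR of 18.5 on Form 2024: 29.5 + (18.5 − 15)/(20 − 15) × (45.7 − 29.5) = 40.84
On Form 2025, PR 40.84 falls between score 13 (PR 35.5) and 18 (PR 43.3).
Interpolate: 13 + (40.84 − 35.5)/(43.3 − 35.5) × (18 − 13) = 16.4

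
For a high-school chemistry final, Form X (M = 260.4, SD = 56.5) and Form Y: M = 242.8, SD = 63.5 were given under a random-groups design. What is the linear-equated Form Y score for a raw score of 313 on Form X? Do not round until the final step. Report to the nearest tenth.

Linear equating: y = (SD_Y/SD_X)(x − M_X) + M_Y
y = (63.5/56.5)(313 − 260.4) + 242.8
y = 1.123894 × 52.6 + 242.8 = 59.1168 + 242.8 = 301.9

301.9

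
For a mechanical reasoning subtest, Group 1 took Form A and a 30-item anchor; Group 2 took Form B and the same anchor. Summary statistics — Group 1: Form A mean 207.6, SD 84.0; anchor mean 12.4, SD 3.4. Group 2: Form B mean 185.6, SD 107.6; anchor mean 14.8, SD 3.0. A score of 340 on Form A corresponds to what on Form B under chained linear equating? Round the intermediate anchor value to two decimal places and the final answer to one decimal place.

291.8

Form A → anchor (Group 1): v = (3.4/84.0)(340 − 207.6) + 12.4 = 17.76
anchor → Form B (Group 2): y = (107.6/3.0)(17.76 − 14.8) + 185.6 = 291.8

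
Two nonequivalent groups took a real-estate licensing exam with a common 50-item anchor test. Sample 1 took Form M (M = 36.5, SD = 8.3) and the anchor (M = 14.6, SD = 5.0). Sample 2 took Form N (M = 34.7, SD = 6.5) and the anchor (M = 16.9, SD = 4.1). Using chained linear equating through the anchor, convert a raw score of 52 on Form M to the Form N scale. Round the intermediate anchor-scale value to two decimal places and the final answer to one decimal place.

45.9

Form M → anchor (Sample 1): v = (5.0/8.3)(52 − 36.5) + 14.6 = 23.94
anchor → Form N (Sample 2): y = (6.5/4.1)(23.94 − 16.9) + 34.7 = 45.9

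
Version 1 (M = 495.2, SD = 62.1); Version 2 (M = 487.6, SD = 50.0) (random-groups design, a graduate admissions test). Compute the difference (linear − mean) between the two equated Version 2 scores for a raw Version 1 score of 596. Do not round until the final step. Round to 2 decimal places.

-19.64

Mean-equated: 596 + (487.6 − 495.2) = 588.40
Linear-equated: (50.0/62.1)(596 − 495.2) + 487.6 = 568.759
Difference = 568.759 − 588.40 = -19.64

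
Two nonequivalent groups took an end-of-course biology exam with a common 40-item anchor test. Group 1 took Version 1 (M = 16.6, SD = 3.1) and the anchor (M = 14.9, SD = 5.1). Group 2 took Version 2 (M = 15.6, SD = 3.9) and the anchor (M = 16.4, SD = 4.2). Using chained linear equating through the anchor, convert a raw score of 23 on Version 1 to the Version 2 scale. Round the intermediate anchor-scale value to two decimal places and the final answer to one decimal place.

24.0

Version 1 → anchor (Group 1): v = (5.1/3.1)(23 − 16.6) + 14.9 = 25.43
anchor → Version 2 (Group 2): y = (3.9/4.2)(25.43 − 16.4) + 15.6 = 24.0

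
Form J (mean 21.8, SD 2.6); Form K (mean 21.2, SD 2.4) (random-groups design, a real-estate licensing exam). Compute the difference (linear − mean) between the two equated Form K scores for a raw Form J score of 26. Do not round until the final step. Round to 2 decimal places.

-0.32

Mean-equated: 26 + (21.2 − 21.8) = 25.40
Linear-equated: (2.4/2.6)(26 − 21.8) + 21.2 = 25.077
Difference = 25.077 − 25.40 = -0.32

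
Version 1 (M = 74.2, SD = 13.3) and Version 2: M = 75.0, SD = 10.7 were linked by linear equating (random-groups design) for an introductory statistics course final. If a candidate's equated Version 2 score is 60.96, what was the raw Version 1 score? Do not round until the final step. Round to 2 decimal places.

56.75

Invert y = (SD_Y/SD_X)(x − M_X) + M_Y:
x = (SD_X/SD_Y)(y − M_Y) + M_X = (13.3/10.7)(60.96 − 75.0) + 74.2
x = 1.242991 × -14.040 + 74.2 = 56.75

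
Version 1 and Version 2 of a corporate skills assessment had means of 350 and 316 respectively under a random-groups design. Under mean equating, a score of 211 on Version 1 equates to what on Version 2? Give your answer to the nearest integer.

Mean equating: y = x + (M_Y − M_X) = 211 + (316 − 350) = 177

177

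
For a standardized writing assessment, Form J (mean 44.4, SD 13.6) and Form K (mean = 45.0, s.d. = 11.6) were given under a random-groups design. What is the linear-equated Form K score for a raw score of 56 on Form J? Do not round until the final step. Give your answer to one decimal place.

54.9

Linear equating: y = (SD_Y/SD_X)(x − M_X) + M_Y
y = (11.6/13.6)(56 − 44.4) + 45.0
y = 0.852941 × 11.6 + 45.0 = 9.8941 + 45.0 = 54.9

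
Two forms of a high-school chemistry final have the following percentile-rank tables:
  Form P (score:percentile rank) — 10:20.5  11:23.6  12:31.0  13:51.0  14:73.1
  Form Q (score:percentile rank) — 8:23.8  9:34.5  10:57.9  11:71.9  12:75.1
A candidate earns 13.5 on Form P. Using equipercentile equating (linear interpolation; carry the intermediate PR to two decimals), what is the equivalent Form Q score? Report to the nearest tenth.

PR of 13.5 on Form P: 51.0 + (13.5 − 13)/(14 − 13) × (73.1 − 51.0) = 62.05
On Form Q, PR 62.05 falls between score 10 (PR 57.9) and 11 (PR 71.9).
Interpolate: 10 + (62.05 − 57.9)/(71.9 − 57.9) × (11 − 10) = 10.3

10.3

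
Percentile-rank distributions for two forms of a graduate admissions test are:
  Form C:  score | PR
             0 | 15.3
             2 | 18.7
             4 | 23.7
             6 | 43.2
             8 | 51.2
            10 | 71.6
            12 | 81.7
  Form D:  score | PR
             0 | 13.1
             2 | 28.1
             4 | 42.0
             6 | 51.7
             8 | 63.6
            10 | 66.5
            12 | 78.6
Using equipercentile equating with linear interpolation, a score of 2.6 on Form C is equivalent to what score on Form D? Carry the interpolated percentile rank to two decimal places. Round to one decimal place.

0.9

PR of 2.6 on Form C: 18.7 + (2.6 − 2)/(4 − 2) × (23.7 − 18.7) = 20.20
On Form D, PR 20.20 falls between score 0 (PR 13.1) and 2 (PR 28.1).
Interpolate: 0 + (20.20 − 13.1)/(28.1 − 13.1) × (2 − 0) = 0.9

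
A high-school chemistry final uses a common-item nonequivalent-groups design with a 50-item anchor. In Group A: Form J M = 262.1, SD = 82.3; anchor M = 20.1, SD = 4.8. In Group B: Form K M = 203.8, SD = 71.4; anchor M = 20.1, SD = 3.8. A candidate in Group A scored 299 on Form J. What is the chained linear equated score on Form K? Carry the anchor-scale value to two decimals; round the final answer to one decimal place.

244.2

Form J → anchor (Group A): v = (4.8/82.3)(299 − 262.1) + 20.1 = 22.25
anchor → Form K (Group B): y = (71.4/3.8)(22.25 − 20.1) + 203.8 = 244.2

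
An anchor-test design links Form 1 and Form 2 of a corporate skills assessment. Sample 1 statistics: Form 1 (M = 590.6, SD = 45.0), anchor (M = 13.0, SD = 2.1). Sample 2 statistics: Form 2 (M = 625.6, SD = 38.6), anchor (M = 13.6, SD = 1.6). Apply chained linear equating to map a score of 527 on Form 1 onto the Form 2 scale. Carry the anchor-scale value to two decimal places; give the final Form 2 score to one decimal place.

539.5

Form 1 → anchor (Sample 1): v = (2.1/45.0)(527 − 590.6) + 13.0 = 10.03
anchor → Form 2 (Sample 2): y = (38.6/1.6)(10.03 − 13.6) + 625.6 = 539.5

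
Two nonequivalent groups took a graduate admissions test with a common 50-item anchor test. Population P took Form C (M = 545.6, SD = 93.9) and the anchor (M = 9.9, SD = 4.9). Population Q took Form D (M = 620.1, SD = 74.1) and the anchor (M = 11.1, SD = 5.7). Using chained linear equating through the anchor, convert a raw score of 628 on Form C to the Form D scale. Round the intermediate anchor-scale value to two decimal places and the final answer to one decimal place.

660.4

Form C → anchor (Population P): v = (4.9/93.9)(628 − 545.6) + 9.9 = 14.20
anchor → Form D (Population Q): y = (74.1/5.7)(14.20 − 11.1) + 620.1 = 660.4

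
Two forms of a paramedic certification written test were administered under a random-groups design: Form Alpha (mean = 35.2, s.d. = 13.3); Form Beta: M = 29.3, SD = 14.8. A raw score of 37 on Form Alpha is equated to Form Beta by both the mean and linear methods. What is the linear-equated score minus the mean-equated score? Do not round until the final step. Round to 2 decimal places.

0.20

Mean-equated: 37 + (29.3 − 35.2) = 31.10
Linear-equated: (14.8/13.3)(37 − 35.2) + 29.3 = 31.303
Difference = 31.303 − 31.10 = 0.20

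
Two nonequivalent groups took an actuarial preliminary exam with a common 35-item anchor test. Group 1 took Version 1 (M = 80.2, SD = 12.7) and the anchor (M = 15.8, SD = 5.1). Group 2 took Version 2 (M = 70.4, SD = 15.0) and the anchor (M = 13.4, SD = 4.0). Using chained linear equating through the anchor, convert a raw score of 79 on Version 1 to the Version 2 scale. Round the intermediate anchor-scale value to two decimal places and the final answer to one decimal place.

Version 1 → anchor (Group 1): v = (5.1/12.7)(79 − 80.2) + 15.8 = 15.32
anchor → Version 2 (Group 2): y = (15.0/4.0)(15.32 − 13.4) + 70.4 = 77.6

77.6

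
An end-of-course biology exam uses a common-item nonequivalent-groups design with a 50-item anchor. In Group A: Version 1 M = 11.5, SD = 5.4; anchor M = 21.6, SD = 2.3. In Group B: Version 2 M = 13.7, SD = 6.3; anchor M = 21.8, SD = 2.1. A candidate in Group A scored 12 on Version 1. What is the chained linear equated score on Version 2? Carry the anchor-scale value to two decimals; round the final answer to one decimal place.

13.7

Version 1 → anchor (Group A): v = (2.3/5.4)(12 − 11.5) + 21.6 = 21.81
anchor → Version 2 (Group B): y = (6.3/2.1)(21.81 − 21.8) + 13.7 = 13.7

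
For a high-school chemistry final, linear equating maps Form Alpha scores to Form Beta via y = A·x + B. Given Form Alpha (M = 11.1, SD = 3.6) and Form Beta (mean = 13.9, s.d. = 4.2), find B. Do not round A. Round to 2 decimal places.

A = SD_Y / SD_X = 4.2 / 3.6 = 1.166667
B = M_Y − A·M_X = 13.9 − 1.166667 × 11.1 = 0.95

0.95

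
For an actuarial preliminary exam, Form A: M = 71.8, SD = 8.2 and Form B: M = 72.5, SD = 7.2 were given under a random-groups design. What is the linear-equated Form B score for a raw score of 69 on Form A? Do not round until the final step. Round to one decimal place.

70.0

Linear equating: y = (SD_Y/SD_X)(x − M_X) + M_Y
y = (7.2/8.2)(69 − 71.8) + 72.5
y = 0.878049 × -2.8 + 72.5 = -2.4585 + 72.5 = 70.0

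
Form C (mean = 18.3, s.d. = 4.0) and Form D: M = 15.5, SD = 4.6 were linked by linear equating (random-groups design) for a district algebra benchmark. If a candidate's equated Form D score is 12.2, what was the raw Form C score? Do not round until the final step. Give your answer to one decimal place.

Invert y = (SD_Y/SD_X)(x − M_X) + M_Y:
x = (SD_X/SD_Y)(y − M_Y) + M_X = (4.0/4.6)(12.2 − 15.5) + 18.3
x = 0.869565 × -3.300 + 18.3 = 15.4

15.4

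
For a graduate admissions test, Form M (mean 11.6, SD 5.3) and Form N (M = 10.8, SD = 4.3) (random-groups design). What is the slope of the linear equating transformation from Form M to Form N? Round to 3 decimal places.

A = SD_Y / SD_X = 4.3 / 5.3 = 0.811

0.811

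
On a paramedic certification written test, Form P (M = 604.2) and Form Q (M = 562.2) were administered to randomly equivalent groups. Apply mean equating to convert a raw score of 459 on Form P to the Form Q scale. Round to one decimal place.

417.0

Mean equating: y = x + (M_Y − M_X) = 459 + (562.2 − 604.2) = 417.0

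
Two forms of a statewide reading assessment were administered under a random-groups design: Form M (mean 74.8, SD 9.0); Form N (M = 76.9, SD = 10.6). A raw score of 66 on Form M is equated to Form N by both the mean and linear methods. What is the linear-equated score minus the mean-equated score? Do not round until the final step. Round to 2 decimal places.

-1.56

Mean-equated: 66 + (76.9 − 74.8) = 68.10
Linear-equated: (10.6/9.0)(66 − 74.8) + 76.9 = 66.536
Difference = 66.536 − 68.10 = -1.56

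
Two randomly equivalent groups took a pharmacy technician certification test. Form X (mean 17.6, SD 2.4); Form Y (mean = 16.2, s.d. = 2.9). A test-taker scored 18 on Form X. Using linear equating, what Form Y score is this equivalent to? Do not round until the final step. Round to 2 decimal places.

Linear equating: y = (SD_Y/SD_X)(x − M_X) + M_Y
y = (2.9/2.4)(18 − 17.6) + 16.2
y = 1.208333 × 0.4 + 16.2 = 0.4833 + 16.2 = 16.68

16.68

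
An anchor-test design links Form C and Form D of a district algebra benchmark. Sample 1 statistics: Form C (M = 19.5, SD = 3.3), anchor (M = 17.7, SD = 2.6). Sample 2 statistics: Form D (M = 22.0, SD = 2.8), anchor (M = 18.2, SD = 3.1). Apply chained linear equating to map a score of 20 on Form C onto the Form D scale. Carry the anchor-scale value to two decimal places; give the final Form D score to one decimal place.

Form C → anchor (Sample 1): v = (2.6/3.3)(20 − 19.5) + 17.7 = 18.09
anchor → Form D (Sample 2): y = (2.8/3.1)(18.09 − 18.2) + 22.0 = 21.9

21.9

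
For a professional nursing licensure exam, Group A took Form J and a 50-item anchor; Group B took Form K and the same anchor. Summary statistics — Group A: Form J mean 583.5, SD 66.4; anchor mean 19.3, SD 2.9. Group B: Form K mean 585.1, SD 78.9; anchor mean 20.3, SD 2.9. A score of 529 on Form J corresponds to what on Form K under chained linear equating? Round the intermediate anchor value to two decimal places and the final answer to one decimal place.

Form J → anchor (Group A): v = (2.9/66.4)(529 − 583.5) + 19.3 = 16.92
anchor → Form K (Group B): y = (78.9/2.9)(16.92 − 20.3) + 585.1 = 493.1

493.1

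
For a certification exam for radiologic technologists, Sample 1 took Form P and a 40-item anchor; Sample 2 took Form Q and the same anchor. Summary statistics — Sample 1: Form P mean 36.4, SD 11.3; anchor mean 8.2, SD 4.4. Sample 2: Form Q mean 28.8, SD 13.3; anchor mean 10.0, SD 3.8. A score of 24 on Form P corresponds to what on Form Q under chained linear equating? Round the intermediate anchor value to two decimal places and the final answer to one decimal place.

5.6

Form P → anchor (Sample 1): v = (4.4/11.3)(24 − 36.4) + 8.2 = 3.37
anchor → Form Q (Sample 2): y = (13.3/3.8)(3.37 − 10.0) + 28.8 = 5.6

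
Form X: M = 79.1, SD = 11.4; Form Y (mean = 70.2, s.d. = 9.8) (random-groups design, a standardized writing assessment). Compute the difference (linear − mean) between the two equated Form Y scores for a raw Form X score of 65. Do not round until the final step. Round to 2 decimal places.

Mean-equated: 65 + (70.2 − 79.1) = 56.10
Linear-equated: (9.8/11.4)(65 − 79.1) + 70.2 = 58.079
Difference = 58.079 − 56.10 = 1.98

1.98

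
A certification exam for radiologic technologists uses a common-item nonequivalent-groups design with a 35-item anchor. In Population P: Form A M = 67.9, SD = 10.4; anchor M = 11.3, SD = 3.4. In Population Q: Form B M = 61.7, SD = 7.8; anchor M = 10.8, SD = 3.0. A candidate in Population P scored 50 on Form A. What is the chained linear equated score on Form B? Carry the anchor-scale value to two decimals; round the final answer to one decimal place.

Form A → anchor (Population P): v = (3.4/10.4)(50 − 67.9) + 11.3 = 5.45
anchor → Form B (Population Q): y = (7.8/3.0)(5.45 − 10.8) + 61.7 = 47.8

47.8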